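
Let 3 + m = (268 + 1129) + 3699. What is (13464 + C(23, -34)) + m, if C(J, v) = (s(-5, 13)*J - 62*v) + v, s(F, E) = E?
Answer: 20930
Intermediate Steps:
m = 5093 (m = -3 + ((268 + 1129) + 3699) = -3 + (1397 + 3699) = -3 + 5096 = 5093)
C(J, v) = -61*v + 13*J (C(J, v) = (13*J - 62*v) + v = (-62*v + 13*J) + v = -61*v + 13*J)
(13464 + C(23, -34)) + m = (13464 + (-61*(-34) + 13*23)) + 5093 = (13464 + (2074 + 299)) + 5093 = (13464 + 2373) + 5093 = 15837 + 5093 = 20930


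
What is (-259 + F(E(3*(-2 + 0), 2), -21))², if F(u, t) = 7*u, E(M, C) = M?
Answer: 90601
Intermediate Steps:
(-259 + F(E(3*(-2 + 0), 2), -21))² = (-259 + 7*(3*(-2 + 0)))² = (-259 + 7*(3*(-2)))² = (-259 + 7*(-6))² = (-259 - 42)² = (-301)² = 90601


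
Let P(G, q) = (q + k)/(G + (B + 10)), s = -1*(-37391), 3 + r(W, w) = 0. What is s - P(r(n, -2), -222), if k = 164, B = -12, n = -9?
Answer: 186897/5 ≈ 37379.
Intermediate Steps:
r(W, w) = -3 (r(W, w) = -3 + 0 = -3)
s = 37391
P(G, q) = (164 + q)/(-2 + G) (P(G, q) = (q + 164)/(G + (-12 + 10)) = (164 + q)/(G - 2) = (164 + q)/(-2 + G))
s - P(r(n, -2), -222) = 37391 - (164 - 222)/(-2 - 3) = 37391 - (-58)/(-5) = 37391 - (-1)*(-58)/5 = 37391 - 1*58/5 = 37391 - 58/5 = 186897/5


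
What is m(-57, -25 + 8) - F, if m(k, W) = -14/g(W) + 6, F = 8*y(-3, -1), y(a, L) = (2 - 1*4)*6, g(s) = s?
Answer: 1748/17 ≈ 102.82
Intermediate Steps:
y(a, L) = -12 (y(a, L) = (2 - 4)*6 = -2*6 = -12)
F = -96 (F = 8*(-12) = -96)
m(k, W) = 6 - 14/W (m(k, W) = -14/W + 6 = 6 - 14/W)
m(-57, -25 + 8) - F = (6 - 14/(-25 + 8)) - 1*(-96) = (6 - 14/(-17)) + 96 = (6 - 14*(-1/17)) + 96 = (6 + 14/17) + 96 = 116/17 + 96 = 1748/17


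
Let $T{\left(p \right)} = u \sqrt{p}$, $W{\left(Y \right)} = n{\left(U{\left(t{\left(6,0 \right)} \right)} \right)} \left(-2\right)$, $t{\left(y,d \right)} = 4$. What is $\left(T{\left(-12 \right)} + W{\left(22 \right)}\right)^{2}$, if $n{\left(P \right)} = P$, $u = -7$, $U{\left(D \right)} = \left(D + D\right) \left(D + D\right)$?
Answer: $15796 + 3584 i \sqrt{3} \approx 15796.0 + 6207.7 i$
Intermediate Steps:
$U{\left(D \right)} = 4 D^{2}$ ($U{\left(D \right)} = 2 D 2 D = 4 D^{2}$)
$W{\left(Y \right)} = -128$ ($W{\left(Y \right)} = 4 \cdot 4^{2} \left(-2\right) = 4 \cdot 16 \left(-2\right) = 64 \left(-2\right) = -128$)
$T{\left(p \right)} = - 7 \sqrt{p}$
$\left(T{\left(-12 \right)} + W{\left(22 \right)}\right)^{2} = \left(- 7 \sqrt{-12} - 128\right)^{2} = \left(- 7 \cdot 2 i \sqrt{3} - 128\right)^{2} = \left(- 14 i \sqrt{3} - 128\right)^{2} = \left(-128 - 14 i \sqrt{3}\right)^{2}$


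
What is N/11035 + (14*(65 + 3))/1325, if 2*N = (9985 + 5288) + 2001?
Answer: 4389869/2924275 ≈ 1.5012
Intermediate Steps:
N = 8637 (N = ((9985 + 5288) + 2001)/2 = (15273 + 2001)/2 = (1/2)*17274 = 8637)
N/11035 + (14*(65 + 3))/1325 = 8637/11035 + (14*(65 + 3))/1325 = 8637*(1/11035) + (14*68)*(1/1325) = 8637/11035 + 952*(1/1325) = 8637/11035 + 952/1325 = 4389869/2924275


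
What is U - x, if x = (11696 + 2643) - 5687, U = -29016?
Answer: -37668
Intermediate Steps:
x = 8652 (x = 14339 - 5687 = 8652)
U - x = -29016 - 1*8652 = -29016 - 8652 = -37668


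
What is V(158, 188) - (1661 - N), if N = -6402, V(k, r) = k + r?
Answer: -7717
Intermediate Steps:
V(158, 188) - (1661 - N) = (158 + 188) - (1661 - 1*(-6402)) = 346 - (1661 + 6402) = 346 - 1*8063 = 346 - 8063 = -7717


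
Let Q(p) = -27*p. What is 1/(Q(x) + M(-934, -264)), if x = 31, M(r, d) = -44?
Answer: -1/881 ≈ -0.0011351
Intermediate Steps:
1/(Q(x) + M(-934, -264)) = 1/(-27*31 - 44) = 1/(-837 - 44) = 1/(-881) = -1/881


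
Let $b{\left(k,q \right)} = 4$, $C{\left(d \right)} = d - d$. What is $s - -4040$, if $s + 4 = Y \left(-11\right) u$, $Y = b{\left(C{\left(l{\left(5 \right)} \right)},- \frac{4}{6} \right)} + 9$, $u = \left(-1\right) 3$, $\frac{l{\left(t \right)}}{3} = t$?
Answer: $4465$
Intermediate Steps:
$l{\left(t \right)} = 3 t$
$u = -3$
$C{\left(d \right)} = 0$
$Y = 13$ ($Y = 4 + 9 = 13$)
$s = 425$ ($s = -4 + 13 \left(-11\right) \left(-3\right) = -4 - -429 = -4 + 429 = 425$)
$s - -4040 = 425 - -4040 = 425 + 4040 = 4465$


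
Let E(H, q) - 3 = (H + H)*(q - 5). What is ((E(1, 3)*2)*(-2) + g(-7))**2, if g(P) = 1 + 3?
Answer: 64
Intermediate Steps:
E(H, q) = 3 + 2*H*(-5 + q) (E(H, q) = 3 + (H + H)*(q - 5) = 3 + (2*H)*(-5 + q) = 3 + 2*H*(-5 + q))
g(P) = 4
((E(1, 3)*2)*(-2) + g(-7))**2 = (((3 - 10*1 + 2*1*3)*2)*(-2) + 4)**2 = (((3 - 10 + 6)*2)*(-2) + 4)**2 = (-1*2*(-2) + 4)**2 = (-2*(-2) + 4)**2 = (4 + 4)**2 = 8**2 = 64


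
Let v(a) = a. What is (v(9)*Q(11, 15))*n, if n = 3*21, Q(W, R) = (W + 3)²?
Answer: 111132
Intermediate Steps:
Q(W, R) = (3 + W)²
n = 63
(v(9)*Q(11, 15))*n = (9*(3 + 11)²)*63 = (9*14²)*63 = (9*196)*63 = 1764*63 = 111132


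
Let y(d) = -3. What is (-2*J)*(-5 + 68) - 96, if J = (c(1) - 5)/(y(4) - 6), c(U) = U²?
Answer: -152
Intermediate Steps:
J = 4/9 (J = (1² - 5)/(-3 - 6) = (1 - 5)/(-9) = -4*(-⅑) = 4/9 ≈ 0.44444)
(-2*J)*(-5 + 68) - 96 = (-2*4/9)*(-5 + 68) - 96 = -8/9*63 - 96 = -56 - 96 = -152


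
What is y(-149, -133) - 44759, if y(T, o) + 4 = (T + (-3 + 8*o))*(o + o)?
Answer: 278693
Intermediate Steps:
y(T, o) = -4 + 2*o*(-3 + T + 8*o) (y(T, o) = -4 + (T + (-3 + 8*o))*(o + o) = -4 + (-3 + T + 8*o)*(2*o) = -4 + 2*o*(-3 + T + 8*o))
y(-149, -133) - 44759 = (-4 - 6*(-133) + 16*(-133)² + 2*(-149)*(-133)) - 44759 = (-4 + 798 + 16*17689 + 39634) - 44759 = (-4 + 798 + 283024 + 39634) - 44759 = 323452 - 44759 = 278693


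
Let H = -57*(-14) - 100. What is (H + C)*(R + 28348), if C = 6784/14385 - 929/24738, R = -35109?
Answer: -3810414323507/806930 ≈ -4.7221e+6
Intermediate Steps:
H = 698 (H = 798 - 100 = 698)
C = 350247/806930 (C = 6784*(1/14385) - 929*1/24738 = 6784/14385 - 929/24738 = 350247/806930 ≈ 0.43405)
(H + C)*(R + 28348) = (698 + 350247/806930)*(-35109 + 28348) = (563587387/806930)*(-6761) = -3810414323507/806930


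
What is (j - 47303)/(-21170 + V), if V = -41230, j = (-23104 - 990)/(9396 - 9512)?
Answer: 910509/1206400 ≈ 0.75473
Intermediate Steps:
j = 12047/58 (j = -24094/(-116) = -24094*(-1/116) = 12047/58 ≈ 207.71)
(j - 47303)/(-21170 + V) = (12047/58 - 47303)/(-21170 - 41230) = -2731527/58/(-62400) = -2731527/58*(-1/62400) = 910509/1206400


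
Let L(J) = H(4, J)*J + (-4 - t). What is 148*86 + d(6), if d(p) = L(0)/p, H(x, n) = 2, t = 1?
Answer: 76363/6 ≈ 12727.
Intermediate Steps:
L(J) = -5 + 2*J (L(J) = 2*J + (-4 - 1*1) = 2*J + (-4 - 1) = 2*J - 5 = -5 + 2*J)
d(p) = -5/p (d(p) = (-5 + 2*0)/p = (-5 + 0)/p = -5/p)
148*86 + d(6) = 148*86 - 5/6 = 12728 - 5*⅙ = 12728 - ⅚ = 76363/6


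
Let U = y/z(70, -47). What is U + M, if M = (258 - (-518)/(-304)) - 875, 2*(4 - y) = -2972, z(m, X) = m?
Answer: -635653/1064 ≈ -597.42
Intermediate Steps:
y = 1490 (y = 4 - 1/2*(-2972) = 4 + 1486 = 1490)
U = 149/7 (U = 1490/70 = 1490*(1/70) = 149/7 ≈ 21.286)
M = -94043/152 (M = (258 - (-518)*(-1)/304) - 875 = (258 - 1*259/152) - 875 = (258 - 259/152) - 875 = 38957/152 - 875 = -94043/152 ≈ -618.70)
U + M = 149/7 - 94043/152 = -635653/1064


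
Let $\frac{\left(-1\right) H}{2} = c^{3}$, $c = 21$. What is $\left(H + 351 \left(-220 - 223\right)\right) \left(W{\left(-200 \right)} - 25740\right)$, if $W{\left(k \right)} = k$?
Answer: $4513949100$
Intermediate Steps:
$H = -18522$ ($H = - 2 \cdot 21^{3} = \left(-2\right) 9261 = -18522$)
$\left(H + 351 \left(-220 - 223\right)\right) \left(W{\left(-200 \right)} - 25740\right) = \left(-18522 + 351 \left(-220 - 223\right)\right) \left(-200 - 25740\right) = \left(-18522 + 351 \left(-443\right)\right) \left(-25940\right) = \left(-18522 - 155493\right) \left(-25940\right) = \left(-174015\right) \left(-25940\right) = 4513949100$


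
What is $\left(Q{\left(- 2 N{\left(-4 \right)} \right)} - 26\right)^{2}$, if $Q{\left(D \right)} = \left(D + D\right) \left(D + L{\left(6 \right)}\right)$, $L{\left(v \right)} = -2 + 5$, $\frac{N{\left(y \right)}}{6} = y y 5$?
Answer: $3376090207396$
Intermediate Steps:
$N{\left(y \right)} = 30 y^{2}$ ($N{\left(y \right)} = 6 y y 5 = 6 y^{2} \cdot 5 = 6 \cdot 5 y^{2} = 30 y^{2}$)
$L{\left(v \right)} = 3$
$Q{\left(D \right)} = 2 D \left(3 + D\right)$ ($Q{\left(D \right)} = \left(D + D\right) \left(D + 3\right) = 2 D \left(3 + D\right)$)
$\left(Q{\left(- 2 N{\left(-4 \right)} \right)} - 26\right)^{2} = \left(2 \left(- 2 \cdot 30 \left(-4\right)^{2}\right) \left(3 - 2 \cdot 30 \left(-4\right)^{2}\right) - 26\right)^{2} = \left(2 \left(- 2 \cdot 30 \cdot 16\right) \left(3 - 2 \cdot 30 \cdot 16\right) - 26\right)^{2} = \left(2 \left(\left(-2\right) 480\right) \left(3 - 960\right) - 26\right)^{2} = \left(2 \left(-960\right) \left(3 - 960\right) - 26\right)^{2} = \left(2 \left(-960\right) \left(-957\right) - 26\right)^{2} = \left(1837440 - 26\right)^{2} = 1837414^{2} = 3376090207396$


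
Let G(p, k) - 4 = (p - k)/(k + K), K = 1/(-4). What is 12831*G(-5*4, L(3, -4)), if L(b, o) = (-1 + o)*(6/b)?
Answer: 2617524/41 ≈ 63842.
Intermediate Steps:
K = -¼ ≈ -0.25000
L(b, o) = 6*(-1 + o)/b
G(p, k) = 4 + (p - k)/(-¼ + k) (G(p, k) = 4 + (p - k)/(k - ¼) = 4 + (p - k)/(-¼ + k))
12831*G(-5*4, L(3, -4)) = 12831*(4*(-1 - 5*4 + 3*(6*(-1 - 4)/3))/(-1 + 4*(6*(-1 - 4)/3))) = 12831*(4*(-1 - 20 + 3*(6*(⅓)*(-5)))/(-1 + 4*(6*(⅓)*(-5)))) = 12831*(4*(-1 - 20 + 3*(-10))/(-1 + 4*(-10))) = 12831*(4*(-1 - 20 - 30)/(-1 - 40)) = 12831*(4*(-51)/(-41)) = 12831*(4*(-1/41)*(-51)) = 12831*(204/41) = 2617524/41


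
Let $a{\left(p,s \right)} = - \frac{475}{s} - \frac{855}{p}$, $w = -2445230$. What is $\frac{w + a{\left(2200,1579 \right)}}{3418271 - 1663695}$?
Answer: $- \frac{1698848473809}{1219009221760} \approx -1.3936$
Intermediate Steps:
$a{\left(p,s \right)} = - \frac{855}{p} - \frac{475}{s}$
$\frac{w + a{\left(2200,1579 \right)}}{3418271 - 1663695} = \frac{-2445230 - \left(\frac{171}{440} + \frac{475}{1579}\right)}{3418271 - 1663695} = \frac{-2445230 - \frac{479009}{694760}}{1754576} = \left(-2445230 - \frac{479009}{694760}\right) \frac{1}{1754576} = \left(- \frac{1698848473809}{694760}\right) \frac{1}{1754576} = - \frac{1698848473809}{1219009221760}$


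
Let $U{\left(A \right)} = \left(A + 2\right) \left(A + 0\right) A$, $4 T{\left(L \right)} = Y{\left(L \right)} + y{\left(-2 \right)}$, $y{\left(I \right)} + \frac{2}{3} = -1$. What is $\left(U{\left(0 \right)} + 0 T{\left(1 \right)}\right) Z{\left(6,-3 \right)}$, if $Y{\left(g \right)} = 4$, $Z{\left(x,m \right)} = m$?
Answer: $0$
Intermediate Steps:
$y{\left(I \right)} = - \frac{5}{3}$ ($y{\left(I \right)} = - \frac{2}{3} - 1 = - \frac{5}{3}$)
$T{\left(L \right)} = \frac{7}{12}$ ($T{\left(L \right)} = \frac{4 - \frac{5}{3}}{4} = \frac{1}{4} \cdot \frac{7}{3} = \frac{7}{12}$)
$U{\left(A \right)} = A^{2} \left(2 + A\right)$ ($U{\left(A \right)} = \left(2 + A\right) A A = A \left(2 + A\right) A = A^{2} \left(2 + A\right)$)
$\left(U{\left(0 \right)} + 0 T{\left(1 \right)}\right) Z{\left(6,-3 \right)} = \left(0^{2} \left(2 + 0\right) + 0 \cdot \frac{7}{12}\right) \left(-3\right) = \left(0 \cdot 2 + 0\right) \left(-3\right) = \left(0 + 0\right) \left(-3\right) = 0 \left(-3\right) = 0$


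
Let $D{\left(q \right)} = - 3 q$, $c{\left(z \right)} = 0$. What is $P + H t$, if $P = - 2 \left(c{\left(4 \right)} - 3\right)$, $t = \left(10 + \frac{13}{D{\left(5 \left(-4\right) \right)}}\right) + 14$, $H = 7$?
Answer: $\frac{10531}{60} \approx 175.52$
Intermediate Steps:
$t = \frac{1453}{60}$ ($t = \left(10 + \frac{13}{\left(-3\right) 5 \left(-4\right)}\right) + 14 = \left(10 + \frac{13}{\left(-3\right) \left(-20\right)}\right) + 14 = \left(10 + \frac{13}{60}\right) + 14 = \frac{613}{60} + 14 = \frac{1453}{60} \approx 24.217$)
$P = 6$ ($P = - 2 \left(0 - 3\right) = \left(-2\right) \left(-3\right) = 6$)
$P + H t = 6 + 7 \cdot \frac{1453}{60} = 6 + \frac{10171}{60} = \frac{10531}{60}$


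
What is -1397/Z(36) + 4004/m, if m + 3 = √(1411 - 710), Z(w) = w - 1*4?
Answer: -145585/5536 + 1001*√701/173 ≈ 126.90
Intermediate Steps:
Z(w) = -4 + w (Z(w) = w - 4 = -4 + w)
m = -3 + √701 (m = -3 + √(1411 - 710) = -3 + √701 ≈ 23.476)
-1397/Z(36) + 4004/m = -1397/(-4 + 36) + 4004/(-3 + √701) = -1397/32 + 4004/(-3 + √701)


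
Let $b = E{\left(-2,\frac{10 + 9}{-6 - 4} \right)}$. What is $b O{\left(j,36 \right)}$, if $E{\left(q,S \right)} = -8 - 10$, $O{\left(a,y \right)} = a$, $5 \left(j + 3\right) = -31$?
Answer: $\frac{828}{5} \approx 165.6$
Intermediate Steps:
$j = - \frac{46}{5}$ ($j = -3 + \frac{1}{5} \left(-31\right) = -3 - \frac{31}{5} = - \frac{46}{5} \approx -9.2$)
$E{\left(q,S \right)} = -18$
$b = -18$
$b O{\left(j,36 \right)} = \left(-18\right) \left(- \frac{46}{5}\right) = \frac{828}{5}$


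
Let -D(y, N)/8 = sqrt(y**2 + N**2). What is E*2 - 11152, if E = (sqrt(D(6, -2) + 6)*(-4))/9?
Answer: -11152 - 8*sqrt(6 - 16*sqrt(10))/9 ≈ -11152.0 - 5.9361*I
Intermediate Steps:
D(y, N) = -8*sqrt(N**2 + y**2) (D(y, N) = -8*sqrt(y**2 + N**2) = -8*sqrt(N**2 + y**2))
E = -4*sqrt(6 - 16*sqrt(10))/9 (E = (sqrt(-8*sqrt((-2)**2 + 6**2) + 6)*(-4))/9 = (sqrt(-8*sqrt(4 + 36) + 6)*(-4))*(1/9) = (sqrt(-16*sqrt(10) + 6)*(-4))*(1/9) = (sqrt(6 - 16*sqrt(10))*(-4))*(1/9) = -4*sqrt(6 - 16*sqrt(10))*(1/9) = -4*sqrt(6 - 16*sqrt(10))/9 ≈ -2.968*I)
E*2 - 11152 = -4*sqrt(6 - 16*sqrt(10))/9*2 - 11152 = -8*sqrt(6 - 16*sqrt(10))/9 - 11152 = -11152 - 8*sqrt(6 - 16*sqrt(10))/9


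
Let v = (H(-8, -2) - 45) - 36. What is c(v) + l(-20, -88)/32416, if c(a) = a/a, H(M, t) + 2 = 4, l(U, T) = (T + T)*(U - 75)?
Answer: 3071/2026 ≈ 1.5158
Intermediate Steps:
l(U, T) = 2*T*(-75 + U) (l(U, T) = (2*T)*(-75 + U) = 2*T*(-75 + U))
H(M, t) = 2 (H(M, t) = -2 + 4 = 2)
v = -79 (v = (2 - 45) - 36 = -43 - 36 = -79)
c(a) = 1
c(v) + l(-20, -88)/32416 = 1 + (2*(-88)*(-75 - 20))/32416 = 1 + (2*(-88)*(-95))*(1/32416) = 1 + 16720*(1/32416) = 1 + 1045/2026 = 3071/2026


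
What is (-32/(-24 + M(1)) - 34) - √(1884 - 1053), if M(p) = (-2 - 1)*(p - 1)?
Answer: -98/3 - √831 ≈ -61.494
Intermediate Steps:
M(p) = 3 - 3*p (M(p) = -3*(-1 + p) = 3 - 3*p)
(-32/(-24 + M(1)) - 34) - √(1884 - 1053) = (-32/(-24 + (3 - 3*1)) - 34) - √(1884 - 1053) = (-32/(-24 + (3 - 3)) - 34) - √831 = (-32/(-24 + 0) - 34) - √831 = (-32/(-24) - 34) - √831 = (-1/24*(-32) - 34) - √831 = (4/3 - 34) - √831 = -98/3 - √831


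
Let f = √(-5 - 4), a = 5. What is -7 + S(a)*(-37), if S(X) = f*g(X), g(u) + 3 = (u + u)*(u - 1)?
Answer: -7 - 4107*I ≈ -7.0 - 4107.0*I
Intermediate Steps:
f = 3*I (f = √(-9) = 3*I ≈ 3.0*I)
g(u) = -3 + 2*u*(-1 + u) (g(u) = -3 + (u + u)*(u - 1) = -3 + (2*u)*(-1 + u) = -3 + 2*u*(-1 + u))
S(X) = 3*I*(-3 - 2*X + 2*X²) (S(X) = (3*I)*(-3 - 2*X + 2*X²) = 3*I*(-3 - 2*X + 2*X²))
-7 + S(a)*(-37) = -7 + (I*(-9 - 6*5 + 6*5²))*(-37) = -7 + (I*(-9 - 30 + 6*25))*(-37) = -7 + (I*(-9 - 30 + 150))*(-37) = -7 + (I*111)*(-37) = -7 + (111*I)*(-37) = -7 - 4107*I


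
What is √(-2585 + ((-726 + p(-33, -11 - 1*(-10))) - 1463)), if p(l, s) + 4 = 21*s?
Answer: I*√4799 ≈ 69.275*I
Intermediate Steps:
p(l, s) = -4 + 21*s
√(-2585 + ((-726 + p(-33, -11 - 1*(-10))) - 1463)) = √(-2585 + ((-726 + (-4 + 21*(-11 - 1*(-10)))) - 1463)) = √(-2585 + ((-726 + (-4 + 21*(-11 + 10))) - 1463)) = √(-2585 + ((-726 + (-4 + 21*(-1))) - 1463)) = √(-2585 + ((-726 + (-4 - 21)) - 1463)) = √(-2585 + ((-726 - 25) - 1463)) = √(-2585 + (-751 - 1463)) = √(-2585 - 2214) = √(-4799) = I*√4799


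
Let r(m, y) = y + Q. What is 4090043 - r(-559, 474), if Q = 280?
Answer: 4089289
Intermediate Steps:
r(m, y) = 280 + y (r(m, y) = y + 280 = 280 + y)
4090043 - r(-559, 474) = 4090043 - (280 + 474) = 4090043 - 1*754 = 4090043 - 754 = 4089289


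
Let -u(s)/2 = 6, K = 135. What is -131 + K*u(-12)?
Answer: -1751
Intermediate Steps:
u(s) = -12 (u(s) = -2*6 = -12)
-131 + K*u(-12) = -131 + 135*(-12) = -131 - 1620 = -1751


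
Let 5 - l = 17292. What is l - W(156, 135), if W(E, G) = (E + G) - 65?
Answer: -17513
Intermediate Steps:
W(E, G) = -65 + E + G
l = -17287 (l = 5 - 1*17292 = 5 - 17292 = -17287)
l - W(156, 135) = -17287 - (-65 + 156 + 135) = -17287 - 1*226 = -17287 - 226 = -17513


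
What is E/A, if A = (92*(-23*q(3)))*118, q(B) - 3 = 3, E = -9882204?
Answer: 823517/124844 ≈ 6.5964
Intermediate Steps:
q(B) = 6 (q(B) = 3 + 3 = 6)
A = -1498128 (A = (92*(-23*6))*118 = (92*(-138))*118 = -12696*118 = -1498128)
E/A = -9882204/(-1498128) = -9882204*(-1/1498128) = 823517/124844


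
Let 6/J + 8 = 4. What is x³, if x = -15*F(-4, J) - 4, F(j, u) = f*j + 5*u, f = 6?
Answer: 822656953/8 ≈ 1.0283e+8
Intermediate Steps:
J = -3/2 (J = 6/(-8 + 4) = 6/(-4) = 6*(-¼) = -3/2 ≈ -1.5000)
F(j, u) = 5*u + 6*j (F(j, u) = 6*j + 5*u = 5*u + 6*j)
x = 937/2 (x = -15*(5*(-3/2) + 6*(-4)) - 4 = -15*(-15/2 - 24) - 4 = -15*(-63)/2 - 4 = -3*(-315/2) - 4 = 945/2 - 4 = 937/2 ≈ 468.50)
x³ = (937/2)³ = 822656953/8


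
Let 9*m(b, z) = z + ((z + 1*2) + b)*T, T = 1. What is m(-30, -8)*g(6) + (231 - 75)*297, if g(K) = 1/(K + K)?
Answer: 1250953/27 ≈ 46332.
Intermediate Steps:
g(K) = 1/(2*K)
m(b, z) = 2/9 + b/9 + 2*z/9 (m(b, z) = (z + ((z + 1*2) + b)*1)/9 = (z + ((z + 2) + b)*1)/9 = (z + ((2 + z) + b)*1)/9 = (z + (2 + b + z)*1)/9 = (z + (2 + b + z))/9 = (2 + b + 2*z)/9 = 2/9 + b/9 + 2*z/9)
m(-30, -8)*g(6) + (231 - 75)*297 = (2/9 + (⅑)*(-30) + (2/9)*(-8))*((½)/6) + (231 - 75)*297 = (2/9 - 10/3 - 16/9)*((½)*(⅙)) + 156*297 = -44/9*1/12 + 46332 = -11/27 + 46332 = 1250953/27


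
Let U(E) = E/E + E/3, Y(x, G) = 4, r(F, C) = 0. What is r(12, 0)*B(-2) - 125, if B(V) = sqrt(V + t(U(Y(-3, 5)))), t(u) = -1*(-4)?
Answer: -125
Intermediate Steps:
U(E) = 1 + E/3 (U(E) = 1 + E*(1/3) = 1 + E/3)
t(u) = 4
B(V) = sqrt(4 + V) (B(V) = sqrt(V + 4) = sqrt(4 + V))
r(12, 0)*B(-2) - 125 = 0*sqrt(4 - 2) - 125 = 0*sqrt(2) - 125 = 0 - 125 = -125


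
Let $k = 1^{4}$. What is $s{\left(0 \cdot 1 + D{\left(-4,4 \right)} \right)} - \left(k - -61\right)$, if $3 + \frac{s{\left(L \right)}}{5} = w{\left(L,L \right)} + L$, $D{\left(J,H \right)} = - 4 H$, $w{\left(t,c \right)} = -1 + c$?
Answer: $-242$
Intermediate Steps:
$k = 1$
$s{\left(L \right)} = -20 + 10 L$ ($s{\left(L \right)} = -15 + 5 \left(\left(-1 + L\right) + L\right) = -15 + 5 \left(-1 + 2 L\right) = -15 + \left(-5 + 10 L\right) = -20 + 10 L$)
$s{\left(0 \cdot 1 + D{\left(-4,4 \right)} \right)} - \left(k - -61\right) = \left(-20 + 10 \left(0 \cdot 1 - 16\right)\right) - \left(1 - -61\right) = \left(-20 + 10 \left(0 - 16\right)\right) - \left(1 + 61\right) = \left(-20 + 10 \left(-16\right)\right) - 62 = \left(-20 - 160\right) - 62 = -180 - 62 = -242$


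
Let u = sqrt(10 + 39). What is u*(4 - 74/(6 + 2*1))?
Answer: -147/4 ≈ -36.750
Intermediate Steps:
u = 7 (u = sqrt(49) = 7)
u*(4 - 74/(6 + 2*1)) = 7*(4 - 74/(6 + 2*1)) = 7*(4 - 74/(6 + 2)) = 7*(4 - 74/8) = 7*(4 - 74*1/8) = 7*(4 - 37/4) = 7*(-21/4) = -147/4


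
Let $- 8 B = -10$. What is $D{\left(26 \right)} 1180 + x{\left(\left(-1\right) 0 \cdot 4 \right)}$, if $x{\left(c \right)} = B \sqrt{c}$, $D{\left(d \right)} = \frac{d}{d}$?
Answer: $1180$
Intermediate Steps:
$B = \frac{5}{4}$ ($B = \left(- \frac{1}{8}\right) \left(-10\right) = \frac{5}{4} \approx 1.25$)
$D{\left(d \right)} = 1$
$x{\left(c \right)} = \frac{5 \sqrt{c}}{4}$
$D{\left(26 \right)} 1180 + x{\left(\left(-1\right) 0 \cdot 4 \right)} = 1 \cdot 1180 + \frac{5 \sqrt{\left(-1\right) 0 \cdot 4}}{4} = 1180 + \frac{5 \sqrt{0 \cdot 4}}{4} = 1180 + \frac{5 \sqrt{0}}{4} = 1180 + \frac{5}{4} \cdot 0 = 1180 + 0 = 1180$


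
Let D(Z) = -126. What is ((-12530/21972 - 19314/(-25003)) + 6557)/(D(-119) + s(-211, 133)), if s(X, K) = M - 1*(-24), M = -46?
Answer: -1801151695415/40653077784 ≈ -44.305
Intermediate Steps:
s(X, K) = -22 (s(X, K) = -46 - 1*(-24) = -46 + 24 = -22)
((-12530/21972 - 19314/(-25003)) + 6557)/(D(-119) + s(-211, 133)) = ((-12530/21972 - 19314/(-25003)) + 6557)/(-126 - 22) = ((-12530*1/21972 - 19314*(-1/25003)) + 6557)/(-148) = ((-6265/10986 + 19314/25003) + 6557)*(-1/148) = (55539809/274682958 + 6557)*(-1/148) = (1801151695415/274682958)*(-1/148) = -1801151695415/40653077784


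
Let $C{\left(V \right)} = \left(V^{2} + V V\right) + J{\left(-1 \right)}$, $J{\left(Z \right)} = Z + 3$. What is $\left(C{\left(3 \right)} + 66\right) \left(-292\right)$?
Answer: $-25112$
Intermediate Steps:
$J{\left(Z \right)} = 3 + Z$
$C{\left(V \right)} = 2 + 2 V^{2}$ ($C{\left(V \right)} = \left(V^{2} + V V\right) + \left(3 - 1\right) = \left(V^{2} + V^{2}\right) + 2 = 2 V^{2} + 2 = 2 + 2 V^{2}$)
$\left(C{\left(3 \right)} + 66\right) \left(-292\right) = \left(\left(2 + 2 \cdot 3^{2}\right) + 66\right) \left(-292\right) = \left(\left(2 + 2 \cdot 9\right) + 66\right) \left(-292\right) = \left(\left(2 + 18\right) + 66\right) \left(-292\right) = \left(20 + 66\right) \left(-292\right) = 86 \left(-292\right) = -25112$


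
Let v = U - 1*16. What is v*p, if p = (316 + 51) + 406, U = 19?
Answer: 2319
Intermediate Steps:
p = 773 (p = 367 + 406 = 773)
v = 3 (v = 19 - 1*16 = 19 - 16 = 3)
v*p = 3*773 = 2319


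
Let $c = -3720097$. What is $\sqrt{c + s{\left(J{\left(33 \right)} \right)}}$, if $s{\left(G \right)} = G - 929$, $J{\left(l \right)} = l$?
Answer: $i \sqrt{3720993} \approx 1929.0 i$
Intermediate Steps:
$s{\left(G \right)} = -929 + G$
$\sqrt{c + s{\left(J{\left(33 \right)} \right)}} = \sqrt{-3720097 + \left(-929 + 33\right)} = \sqrt{-3720097 - 896} = \sqrt{-3720993} = i \sqrt{3720993}$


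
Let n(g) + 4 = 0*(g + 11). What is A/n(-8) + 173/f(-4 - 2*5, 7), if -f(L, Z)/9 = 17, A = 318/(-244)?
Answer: -60097/74664 ≈ -0.80490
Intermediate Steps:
n(g) = -4 (n(g) = -4 + 0*(g + 11) = -4 + 0*(11 + g) = -4 + 0 = -4)
A = -159/122 (A = 318*(-1/244) = -159/122 ≈ -1.3033)
f(L, Z) = -153 (f(L, Z) = -9*17 = -153)
A/n(-8) + 173/f(-4 - 2*5, 7) = -159/122/(-4) + 173/(-153) = -159/122*(-¼) + 173*(-1/153) = 159/488 - 173/153 = -60097/74664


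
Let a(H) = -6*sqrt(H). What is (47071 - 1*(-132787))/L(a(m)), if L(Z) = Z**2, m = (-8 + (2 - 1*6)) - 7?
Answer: -89929/342 ≈ -262.95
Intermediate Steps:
m = -19 (m = (-8 + (2 - 6)) - 7 = (-8 - 4) - 7 = -12 - 7 = -19)
(47071 - 1*(-132787))/L(a(m)) = (47071 - 1*(-132787))/((-6*I*sqrt(19))**2) = (47071 + 132787)/((-6*I*sqrt(19))**2) = 179858/((-6*I*sqrt(19))**2) = 179858/(-684) = 179858*(-1/684) = -89929/342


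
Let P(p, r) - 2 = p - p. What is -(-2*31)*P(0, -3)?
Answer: 124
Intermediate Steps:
P(p, r) = 2 (P(p, r) = 2 + (p - p) = 2 + 0 = 2)
-(-2*31)*P(0, -3) = -(-2*31)*2 = -(-62)*2 = -1*(-124) = 124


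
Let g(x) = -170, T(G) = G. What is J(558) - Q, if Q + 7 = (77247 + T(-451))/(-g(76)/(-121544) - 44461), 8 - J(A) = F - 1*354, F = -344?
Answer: 1931181622113/2701983977 ≈ 714.73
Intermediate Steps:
J(A) = 706 (J(A) = 8 - (-344 - 1*354) = 8 - (-344 - 354) = 8 - 1*(-698) = 8 + 698 = 706)
Q = -23580934351/2701983977 (Q = -7 + (77247 - 451)/(-1*(-170)/(-121544) - 44461) = -7 + 76796/(170*(-1/121544) - 44461) = -7 + 76796/(-85/60772 - 44461) = -7 + 76796/(-2701983977/60772) = -7 + 76796*(-60772/2701983977) = -7 - 4667046512/2701983977 = -23580934351/2701983977 ≈ -8.7273)
J(558) - Q = 706 - 1*(-23580934351/2701983977) = 706 + 23580934351/2701983977 = 1931181622113/2701983977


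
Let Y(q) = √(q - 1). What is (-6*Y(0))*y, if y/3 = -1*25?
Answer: 450*I ≈ 450.0*I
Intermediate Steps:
y = -75 (y = 3*(-1*25) = 3*(-25) = -75)
Y(q) = √(-1 + q)
(-6*Y(0))*y = -6*√(-1 + 0)*(-75) = -6*I*(-75) = 450*I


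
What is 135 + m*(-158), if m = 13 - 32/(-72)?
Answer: -17903/9 ≈ -1989.2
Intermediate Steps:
m = 121/9 (m = 13 - 32*(-1/72) = 13 + 4/9 = 121/9 ≈ 13.444)
135 + m*(-158) = 135 + (121/9)*(-158) = 135 - 19118/9 = -17903/9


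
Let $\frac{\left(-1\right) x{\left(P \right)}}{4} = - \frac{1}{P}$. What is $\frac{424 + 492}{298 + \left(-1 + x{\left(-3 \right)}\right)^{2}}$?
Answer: $\frac{8244}{2731} \approx 3.0187$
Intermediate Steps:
$x{\left(P \right)} = \frac{4}{P}$ ($x{\left(P \right)} = - 4 \left(- \frac{1}{P}\right) = \frac{4}{P}$)
$\frac{424 + 492}{298 + \left(-1 + x{\left(-3 \right)}\right)^{2}} = \frac{424 + 492}{298 + \left(-1 + \frac{4}{-3}\right)^{2}} = \frac{916}{298 + \left(-1 + 4 \left(- \frac{1}{3}\right)\right)^{2}} = \frac{916}{298 + \left(-1 - \frac{4}{3}\right)^{2}} = \frac{916}{298 + \left(- \frac{7}{3}\right)^{2}} = \frac{916}{298 + \frac{49}{9}} = \frac{916}{\frac{2731}{9}} = 916 \cdot \frac{9}{2731} = \frac{8244}{2731}$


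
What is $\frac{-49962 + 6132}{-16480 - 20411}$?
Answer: $\frac{4870}{4099} \approx 1.1881$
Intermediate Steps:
$\frac{-49962 + 6132}{-16480 - 20411} = - \frac{43830}{-36891} = \left(-43830\right) \left(- \frac{1}{36891}\right) = \frac{4870}{4099}$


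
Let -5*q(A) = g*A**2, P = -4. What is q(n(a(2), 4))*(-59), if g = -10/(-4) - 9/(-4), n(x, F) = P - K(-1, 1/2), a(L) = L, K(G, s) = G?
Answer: 10089/20 ≈ 504.45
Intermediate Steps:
n(x, F) = -3 (n(x, F) = -4 - 1*(-1) = -4 + 1 = -3)
g = 19/4 (g = -10*(-1/4) - 9*(-1/4) = 5/2 + 9/4 = 19/4 ≈ 4.7500)
q(A) = -19*A**2/20
q(n(a(2), 4))*(-59) = -19/20*(-3)**2*(-59) = -19/20*9*(-59) = -171/20*(-59) = 10089/20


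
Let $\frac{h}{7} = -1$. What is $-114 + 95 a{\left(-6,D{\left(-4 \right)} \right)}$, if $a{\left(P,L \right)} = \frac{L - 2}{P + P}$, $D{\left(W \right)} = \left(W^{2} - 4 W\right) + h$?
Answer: $- \frac{3553}{12} \approx -296.08$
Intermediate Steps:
$h = -7$ ($h = 7 \left(-1\right) = -7$)
$D{\left(W \right)} = -7 + W^{2} - 4 W$ ($D{\left(W \right)} = \left(W^{2} - 4 W\right) - 7 = -7 + W^{2} - 4 W$)
$a{\left(P,L \right)} = \frac{-2 + L}{2 P}$
$-114 + 95 a{\left(-6,D{\left(-4 \right)} \right)} = -114 + 95 \frac{-2 - \left(-9 - 16\right)}{2 \left(-6\right)} = -114 + 95 \cdot \frac{1}{2} \left(- \frac{1}{6}\right) \left(-2 + \left(-7 + 16 + 16\right)\right) = -114 + 95 \cdot \frac{1}{2} \left(- \frac{1}{6}\right) \left(-2 + 25\right) = -114 + 95 \cdot \frac{1}{2} \left(- \frac{1}{6}\right) 23 = -114 + 95 \left(- \frac{23}{12}\right) = -114 - \frac{2185}{12} = - \frac{3553}{12}$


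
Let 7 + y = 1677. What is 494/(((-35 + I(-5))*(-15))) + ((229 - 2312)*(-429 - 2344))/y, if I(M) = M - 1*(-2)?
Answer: 17332819/5010 ≈ 3459.6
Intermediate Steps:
y = 1670 (y = -7 + 1677 = 1670)
I(M) = 2 + M (I(M) = M + 2 = 2 + M)
494/(((-35 + I(-5))*(-15))) + ((229 - 2312)*(-429 - 2344))/y = 494/(((-35 + (2 - 5))*(-15))) + ((229 - 2312)*(-429 - 2344))/1670 = 494/(((-35 - 3)*(-15))) - 2083*(-2773)*(1/1670) = 494/((-38*(-15))) + 5776159*(1/1670) = 494/570 + 5776159/1670 = 494*(1/570) + 5776159/1670 = 13/15 + 5776159/1670 = 17332819/5010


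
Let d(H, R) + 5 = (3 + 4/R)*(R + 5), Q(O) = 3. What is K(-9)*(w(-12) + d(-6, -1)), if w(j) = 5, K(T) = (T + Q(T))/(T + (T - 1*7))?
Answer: -24/25 ≈ -0.96000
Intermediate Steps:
d(H, R) = -5 + (3 + 4/R)*(5 + R) (d(H, R) = -5 + (3 + 4/R)*(R + 5) = -5 + (3 + 4/R)*(5 + R))
K(T) = (3 + T)/(-7 + 2*T) (K(T) = (T + 3)/(T + (T - 1*7)) = (3 + T)/(T + (T - 7)) = (3 + T)/(T + (-7 + T)) = (3 + T)/(-7 + 2*T))
K(-9)*(w(-12) + d(-6, -1)) = ((3 - 9)/(-7 + 2*(-9)))*(5 + (14 + 3*(-1) + 20/(-1))) = (-6/(-7 - 18))*(5 + (14 - 3 + 20*(-1))) = (-6/(-25))*(5 + (14 - 3 - 20)) = (-1/25*(-6))*(5 - 9) = (6/25)*(-4) = -24/25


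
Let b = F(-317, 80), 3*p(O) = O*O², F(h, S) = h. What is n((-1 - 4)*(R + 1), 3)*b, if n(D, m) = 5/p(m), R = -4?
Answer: -1585/9 ≈ -176.11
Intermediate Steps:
p(O) = O³/3 (p(O) = (O*O²)/3 = O³/3)
b = -317
n(D, m) = 15/m³ (n(D, m) = 5/((m³/3)) = 5*(3/m³) = 15/m³)
n((-1 - 4)*(R + 1), 3)*b = (15/3³)*(-317) = (15*(1/27))*(-317) = (5/9)*(-317) = -1585/9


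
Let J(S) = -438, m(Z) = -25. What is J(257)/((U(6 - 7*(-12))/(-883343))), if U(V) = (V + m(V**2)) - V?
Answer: -386904234/25 ≈ -1.5476e+7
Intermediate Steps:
U(V) = -25 (U(V) = (V - 25) - V = (-25 + V) - V = -25)
J(257)/((U(6 - 7*(-12))/(-883343))) = -438/((-25/(-883343))) = -438/((-25*(-1/883343))) = -438/25/883343 = -438*883343/25 = -386904234/25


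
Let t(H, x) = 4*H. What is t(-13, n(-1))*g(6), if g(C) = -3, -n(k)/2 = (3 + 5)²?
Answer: 156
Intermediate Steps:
n(k) = -128 (n(k) = -2*(3 + 5)² = -2*8² = -2*64 = -128)
t(-13, n(-1))*g(6) = (4*(-13))*(-3) = -52*(-3) = 156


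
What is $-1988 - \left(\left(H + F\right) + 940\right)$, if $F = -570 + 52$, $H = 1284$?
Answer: $-3694$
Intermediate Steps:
$F = -518$
$-1988 - \left(\left(H + F\right) + 940\right) = -1988 - \left(\left(1284 - 518\right) + 940\right) = -1988 - \left(766 + 940\right) = -1988 - 1706 = -3694$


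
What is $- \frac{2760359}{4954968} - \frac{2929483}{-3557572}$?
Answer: $\frac{1173829658299}{4406913854424} \approx 0.26636$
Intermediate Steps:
$- \frac{2760359}{4954968} - \frac{2929483}{-3557572} = \left(-2760359\right) \frac{1}{4954968} - - \frac{2929483}{3557572} = - \frac{2760359}{4954968} + \frac{2929483}{3557572} = \frac{1173829658299}{4406913854424}$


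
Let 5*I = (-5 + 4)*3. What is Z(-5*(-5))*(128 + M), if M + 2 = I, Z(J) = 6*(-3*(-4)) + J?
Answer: 60819/5 ≈ 12164.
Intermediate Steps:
I = -⅗ (I = ((-5 + 4)*3)/5 = (-1*3)/5 = (⅕)*(-3) = -⅗ ≈ -0.60000)
Z(J) = 72 + J (Z(J) = 6*12 + J = 72 + J)
M = -13/5 (M = -2 - ⅗ = -13/5 ≈ -2.6000)
Z(-5*(-5))*(128 + M) = (72 - 5*(-5))*(128 - 13/5) = (72 + 25)*(627/5) = 97*(627/5) = 60819/5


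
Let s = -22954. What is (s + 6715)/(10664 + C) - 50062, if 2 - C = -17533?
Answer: -1411714577/28199 ≈ -50063.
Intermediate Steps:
C = 17535 (C = 2 - 1*(-17533) = 2 + 17533 = 17535)
(s + 6715)/(10664 + C) - 50062 = (-22954 + 6715)/(10664 + 17535) - 50062 = -16239/28199 - 50062 = -1411714577/28199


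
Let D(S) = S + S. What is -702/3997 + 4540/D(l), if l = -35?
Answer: -259936/3997 ≈ -65.033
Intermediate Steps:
D(S) = 2*S
-702/3997 + 4540/D(l) = -702/3997 + 4540/((2*(-35))) = -702*1/3997 + 4540/(-70) = -702/3997 + 4540*(-1/70) = -702/3997 - 454/7 = -259936/3997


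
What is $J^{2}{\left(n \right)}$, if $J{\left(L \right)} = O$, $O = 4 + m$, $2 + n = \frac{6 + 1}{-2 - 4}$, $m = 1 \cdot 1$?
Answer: $25$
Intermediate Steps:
$m = 1$
$n = - \frac{19}{6}$ ($n = -2 + \frac{6 + 1}{-2 - 4} = -2 + \frac{7}{-6} = -2 + 7 \left(- \frac{1}{6}\right) = -2 - \frac{7}{6} = - \frac{19}{6} \approx -3.1667$)
$O = 5$ ($O = 4 + 1 = 5$)
$J{\left(L \right)} = 5$
$J^{2}{\left(n \right)} = 5^{2} = 25$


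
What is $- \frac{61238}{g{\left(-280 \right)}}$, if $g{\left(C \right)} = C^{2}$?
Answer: $- \frac{30619}{39200} \approx -0.7811$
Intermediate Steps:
$- \frac{61238}{g{\left(-280 \right)}} = - \frac{61238}{\left(-280\right)^{2}} = - \frac{61238}{78400} = \left(-61238\right) \frac{1}{78400} = - \frac{30619}{39200}$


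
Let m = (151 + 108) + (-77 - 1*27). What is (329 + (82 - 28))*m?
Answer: 59365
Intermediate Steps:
m = 155 (m = 259 + (-77 - 27) = 259 - 104 = 155)
(329 + (82 - 28))*m = (329 + (82 - 28))*155 = (329 + 54)*155 = 383*155 = 59365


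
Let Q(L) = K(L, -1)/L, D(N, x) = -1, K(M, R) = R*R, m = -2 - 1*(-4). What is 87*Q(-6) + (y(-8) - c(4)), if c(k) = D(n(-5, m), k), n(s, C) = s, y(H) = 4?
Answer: -19/2 ≈ -9.5000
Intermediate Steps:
m = 2 (m = -2 + 4 = 2)
K(M, R) = R²
c(k) = -1
Q(L) = 1/L (Q(L) = (-1)²/L = 1/L)
87*Q(-6) + (y(-8) - c(4)) = 87/(-6) + (4 - 1*(-1)) = 87*(-⅙) + (4 + 1) = -29/2 + 5 = -19/2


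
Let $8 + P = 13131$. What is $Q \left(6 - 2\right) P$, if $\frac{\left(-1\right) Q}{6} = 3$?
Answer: $-944856$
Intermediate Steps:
$Q = -18$ ($Q = \left(-6\right) 3 = -18$)
$P = 13123$ ($P = -8 + 13131 = 13123$)
$Q \left(6 - 2\right) P = - 18 \left(6 - 2\right) 13123 = \left(-18\right) 4 \cdot 13123 = \left(-72\right) 13123 = -944856$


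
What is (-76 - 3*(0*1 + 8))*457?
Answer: -45700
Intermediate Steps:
(-76 - 3*(0*1 + 8))*457 = (-76 - 3*(0 + 8))*457 = (-76 - 3*8)*457 = (-76 - 24)*457 = -100*457 = -45700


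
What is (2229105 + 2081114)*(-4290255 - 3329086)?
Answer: -32841028345679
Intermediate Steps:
(2229105 + 2081114)*(-4290255 - 3329086) = 4310219*(-7619341) = -32841028345679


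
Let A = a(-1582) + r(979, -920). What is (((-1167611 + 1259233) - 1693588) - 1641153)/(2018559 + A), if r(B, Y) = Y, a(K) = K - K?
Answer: -3243119/2017639 ≈ -1.6074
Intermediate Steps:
a(K) = 0
A = -920 (A = 0 - 920 = -920)
(((-1167611 + 1259233) - 1693588) - 1641153)/(2018559 + A) = (((-1167611 + 1259233) - 1693588) - 1641153)/(2018559 - 920) = ((91622 - 1693588) - 1641153)/2017639 = (-1601966 - 1641153)*(1/2017639) = -3243119*1/2017639 = -3243119/2017639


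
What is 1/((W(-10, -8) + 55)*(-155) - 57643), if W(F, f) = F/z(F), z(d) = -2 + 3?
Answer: -1/64618 ≈ -1.5476e-5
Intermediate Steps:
z(d) = 1
W(F, f) = F (W(F, f) = F/1 = F*1 = F)
1/((W(-10, -8) + 55)*(-155) - 57643) = 1/((-10 + 55)*(-155) - 57643) = 1/(45*(-155) - 57643) = 1/(-6975 - 57643) = 1/(-64618) = -1/64618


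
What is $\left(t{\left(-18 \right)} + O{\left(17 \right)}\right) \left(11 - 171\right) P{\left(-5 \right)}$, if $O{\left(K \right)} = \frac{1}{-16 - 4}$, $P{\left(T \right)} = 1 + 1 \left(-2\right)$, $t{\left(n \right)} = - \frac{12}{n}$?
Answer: $\frac{296}{3} \approx 98.667$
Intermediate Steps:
$P{\left(T \right)} = -1$ ($P{\left(T \right)} = 1 - 2 = -1$)
$O{\left(K \right)} = - \frac{1}{20}$ ($O{\left(K \right)} = \frac{1}{-20} = - \frac{1}{20}$)
$\left(t{\left(-18 \right)} + O{\left(17 \right)}\right) \left(11 - 171\right) P{\left(-5 \right)} = \left(- \frac{12}{-18} - \frac{1}{20}\right) \left(11 - 171\right) \left(-1\right) = \left(\left(-12\right) \left(- \frac{1}{18}\right) - \frac{1}{20}\right) \left(11 - 171\right) \left(-1\right) = \left(\frac{2}{3} - \frac{1}{20}\right) \left(11 - 171\right) \left(-1\right) = \frac{37}{60} \left(-160\right) \left(-1\right) = \left(- \frac{296}{3}\right) \left(-1\right) = \frac{296}{3}$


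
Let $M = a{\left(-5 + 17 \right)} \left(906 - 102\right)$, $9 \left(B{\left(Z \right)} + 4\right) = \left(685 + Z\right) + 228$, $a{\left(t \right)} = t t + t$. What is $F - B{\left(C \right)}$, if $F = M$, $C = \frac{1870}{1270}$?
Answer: $\frac{143248066}{1143} \approx 1.2533 \cdot 10^{5}$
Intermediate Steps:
$a{\left(t \right)} = t + t^{2}$ ($a{\left(t \right)} = t^{2} + t = t + t^{2}$)
$C = \frac{187}{127}$ ($C = 1870 \cdot \frac{1}{1270} = \frac{187}{127} \approx 1.4724$)
$B{\left(Z \right)} = \frac{877}{9} + \frac{Z}{9}$ ($B{\left(Z \right)} = -4 + \frac{\left(685 + Z\right) + 228}{9} = -4 + \frac{913 + Z}{9} = -4 + \left(\frac{913}{9} + \frac{Z}{9}\right) = \frac{877}{9} + \frac{Z}{9}$)
$M = 125424$ ($M = \left(-5 + 17\right) \left(1 + \left(-5 + 17\right)\right) \left(906 - 102\right) = 12 \left(1 + 12\right) 804 = 12 \cdot 13 \cdot 804 = 156 \cdot 804 = 125424$)
$F = 125424$
$F - B{\left(C \right)} = 125424 - \left(\frac{877}{9} + \frac{1}{9} \cdot \frac{187}{127}\right) = 125424 - \left(\frac{877}{9} + \frac{187}{1143}\right) = 125424 - \frac{111566}{1143} = \frac{143248066}{1143}$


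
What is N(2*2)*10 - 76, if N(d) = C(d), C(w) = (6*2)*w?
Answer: 404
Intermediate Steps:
C(w) = 12*w
N(d) = 12*d
N(2*2)*10 - 76 = (12*(2*2))*10 - 76 = (12*4)*10 - 76 = 48*10 - 76 = 480 - 76 = 404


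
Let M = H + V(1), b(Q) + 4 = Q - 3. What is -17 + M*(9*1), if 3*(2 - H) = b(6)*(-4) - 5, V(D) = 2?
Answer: 22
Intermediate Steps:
b(Q) = -7 + Q (b(Q) = -4 + (Q - 3) = -4 + (-3 + Q) = -7 + Q)
H = 7/3 (H = 2 - ((-7 + 6)*(-4) - 5)/3 = 2 - (-1*(-4) - 5)/3 = 2 - (4 - 5)/3 = 2 - ⅓*(-1) = 2 + ⅓ = 7/3 ≈ 2.3333)
M = 13/3 (M = 7/3 + 2 = 13/3 ≈ 4.3333)
-17 + M*(9*1) = -17 + 13*(9*1)/3 = -17 + (13/3)*9 = -17 + 39 = 22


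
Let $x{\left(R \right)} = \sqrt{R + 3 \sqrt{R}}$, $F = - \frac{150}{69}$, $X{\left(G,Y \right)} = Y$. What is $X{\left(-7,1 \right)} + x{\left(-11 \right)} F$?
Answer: $1 - \frac{50 \sqrt{-11 + 3 i \sqrt{11}}}{23} \approx -2.0093 - 7.8129 i$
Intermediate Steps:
$F = - \frac{50}{23}$ ($F = \left(-150\right) \frac{1}{69} = - \frac{50}{23} \approx -2.1739$)
$X{\left(-7,1 \right)} + x{\left(-11 \right)} F = 1 + \sqrt{-11 + 3 \sqrt{-11}} \left(- \frac{50}{23}\right) = 1 + \sqrt{-11 + 3 i \sqrt{11}} \left(- \frac{50}{23}\right) = 1 - \frac{50 \sqrt{-11 + 3 i \sqrt{11}}}{23}$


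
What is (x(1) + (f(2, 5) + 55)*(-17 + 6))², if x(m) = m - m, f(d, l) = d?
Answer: 393129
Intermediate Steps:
x(m) = 0
(x(1) + (f(2, 5) + 55)*(-17 + 6))² = (0 + (2 + 55)*(-17 + 6))² = (0 + 57*(-11))² = (0 - 627)² = (-627)² = 393129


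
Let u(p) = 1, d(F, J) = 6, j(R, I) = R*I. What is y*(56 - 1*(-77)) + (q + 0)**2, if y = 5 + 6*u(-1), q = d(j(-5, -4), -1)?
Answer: 1499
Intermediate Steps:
j(R, I) = I*R
q = 6
y = 11 (y = 5 + 6*1 = 5 + 6 = 11)
y*(56 - 1*(-77)) + (q + 0)**2 = 11*(56 - 1*(-77)) + (6 + 0)**2 = 11*(56 + 77) + 6**2 = 11*133 + 36 = 1463 + 36 = 1499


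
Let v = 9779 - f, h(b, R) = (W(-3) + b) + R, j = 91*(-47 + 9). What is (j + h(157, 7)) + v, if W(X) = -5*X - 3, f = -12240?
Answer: 18737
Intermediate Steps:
j = -3458 (j = 91*(-38) = -3458)
W(X) = -3 - 5*X
h(b, R) = 12 + R + b (h(b, R) = ((-3 - 5*(-3)) + b) + R = ((-3 + 15) + b) + R = (12 + b) + R = 12 + R + b)
v = 22019 (v = 9779 - 1*(-12240) = 9779 + 12240 = 22019)
(j + h(157, 7)) + v = (-3458 + (12 + 7 + 157)) + 22019 = (-3458 + 176) + 22019 = -3282 + 22019 = 18737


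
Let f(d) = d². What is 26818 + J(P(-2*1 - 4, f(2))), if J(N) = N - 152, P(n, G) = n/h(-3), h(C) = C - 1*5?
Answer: 106667/4 ≈ 26667.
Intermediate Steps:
h(C) = -5 + C (h(C) = C - 5 = -5 + C)
P(n, G) = -n/8 (P(n, G) = n/(-5 - 3) = n/(-8) = n*(-⅛) = -n/8)
J(N) = -152 + N
26818 + J(P(-2*1 - 4, f(2))) = 26818 + (-152 - (-2*1 - 4)/8) = 26818 + (-152 - (-2 - 4)/8) = 26818 + (-152 - ⅛*(-6)) = 26818 + (-152 + ¾) = 26818 - 605/4 = 106667/4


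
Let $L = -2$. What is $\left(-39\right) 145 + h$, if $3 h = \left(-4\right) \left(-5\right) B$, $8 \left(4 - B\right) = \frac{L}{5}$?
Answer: $-5628$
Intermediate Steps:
$B = \frac{81}{20}$ ($B = 4 - \frac{\left(-2\right) \frac{1}{5}}{8} = 4 - - \frac{1}{20} = 4 + \frac{1}{20} = \frac{81}{20} \approx 4.05$)
$h = 27$ ($h = \frac{\left(-4\right) \left(-5\right) \frac{81}{20}}{3} = \frac{20 \cdot \frac{81}{20}}{3} = \frac{1}{3} \cdot 81 = 27$)
$\left(-39\right) 145 + h = \left(-39\right) 145 + 27 = -5655 + 27 = -5628$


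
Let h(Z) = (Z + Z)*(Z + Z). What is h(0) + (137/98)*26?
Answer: 1781/49 ≈ 36.347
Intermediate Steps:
h(Z) = 4*Z² (h(Z) = (2*Z)*(2*Z) = 4*Z²)
h(0) + (137/98)*26 = 4*0² + (137/98)*26 = 4*0 + (137*(1/98))*26 = 0 + (137/98)*26 = 0 + 1781/49 = 1781/49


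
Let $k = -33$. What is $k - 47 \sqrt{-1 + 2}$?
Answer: $-80$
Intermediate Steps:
$k - 47 \sqrt{-1 + 2} = -33 - 47 \sqrt{-1 + 2} = -33 - 47 \sqrt{1} = -33 - 47 = -80$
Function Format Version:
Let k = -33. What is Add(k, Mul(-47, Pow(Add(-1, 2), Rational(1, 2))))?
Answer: -80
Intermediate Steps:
Add(k, Mul(-47, Pow(Add(-1, 2), Rational(1, 2)))) = Add(-33, Mul(-47, Pow(Add(-1, 2), Rational(1, 2)))) = Add(-33, Mul(-47, Pow(1, Rational(1, 2)))) = Add(-33, Mul(-47, 1)) = Add(-33, -47) = -80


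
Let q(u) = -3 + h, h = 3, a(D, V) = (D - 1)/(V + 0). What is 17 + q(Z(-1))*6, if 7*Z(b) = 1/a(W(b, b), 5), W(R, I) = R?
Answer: 17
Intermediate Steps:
a(D, V) = (-1 + D)/V
Z(b) = 1/(7*(-⅕ + b/5)) (Z(b) = 1/(7*(((-1 + b)/5))) = 1/(7*(-⅕ + b/5)))
q(u) = 0 (q(u) = -3 + 3 = 0)
17 + q(Z(-1))*6 = 17 + 0*6 = 17 + 0 = 17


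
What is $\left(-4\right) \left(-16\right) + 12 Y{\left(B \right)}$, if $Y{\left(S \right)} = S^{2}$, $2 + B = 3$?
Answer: $76$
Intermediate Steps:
$B = 1$ ($B = -2 + 3 = 1$)
$\left(-4\right) \left(-16\right) + 12 Y{\left(B \right)} = \left(-4\right) \left(-16\right) + 12 \cdot 1^{2} = 64 + 12 \cdot 1 = 64 + 12 = 76$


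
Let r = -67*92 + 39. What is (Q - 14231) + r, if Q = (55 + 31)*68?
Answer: -14508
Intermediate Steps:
Q = 5848 (Q = 86*68 = 5848)
r = -6125 (r = -6164 + 39 = -6125)
(Q - 14231) + r = (5848 - 14231) - 6125 = -8383 - 6125 = -14508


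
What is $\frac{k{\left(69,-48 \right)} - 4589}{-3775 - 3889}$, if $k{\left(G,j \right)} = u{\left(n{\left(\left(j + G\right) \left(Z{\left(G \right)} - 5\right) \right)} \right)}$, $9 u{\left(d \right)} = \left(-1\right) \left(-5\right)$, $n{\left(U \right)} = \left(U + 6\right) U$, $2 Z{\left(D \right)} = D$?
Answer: $\frac{2581}{4311} \approx 0.5987$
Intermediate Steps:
$Z{\left(D \right)} = \frac{D}{2}$
$n{\left(U \right)} = U \left(6 + U\right)$ ($n{\left(U \right)} = \left(6 + U\right) U = U \left(6 + U\right)$)
$u{\left(d \right)} = \frac{5}{9}$ ($u{\left(d \right)} = \frac{\left(-1\right) \left(-5\right)}{9} = \frac{1}{9} \cdot 5 = \frac{5}{9}$)
$k{\left(G,j \right)} = \frac{5}{9}$
$\frac{k{\left(69,-48 \right)} - 4589}{-3775 - 3889} = \frac{\frac{5}{9} - 4589}{-3775 - 3889} = - \frac{41296}{9 \left(-7664\right)} = \left(- \frac{41296}{9}\right) \left(- \frac{1}{7664}\right) = \frac{2581}{4311}$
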